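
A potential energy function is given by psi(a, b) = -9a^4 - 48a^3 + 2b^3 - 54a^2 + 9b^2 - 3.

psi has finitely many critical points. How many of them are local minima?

psi separates as a function of a plus a function of b, so ∇psi=0 decouples.
∂psi/∂a = -36a(a + 1)(a + 3) = 0 at a ∈ {-3, -1, 0}; ∂psi/∂b = 6b(b + 3) = 0 at b ∈ {-3, 0}.
The Hessian is diagonal: diag(psi_aa, psi_bb). Second derivatives: psi_aa(-3)=-216, psi_aa(-1)=72, psi_aa(0)=-108; psi_bb(-3)=-18, psi_bb(0)=18.
Local minima occur where both diagonal entries positive: (-1, 0). Count: 1.

1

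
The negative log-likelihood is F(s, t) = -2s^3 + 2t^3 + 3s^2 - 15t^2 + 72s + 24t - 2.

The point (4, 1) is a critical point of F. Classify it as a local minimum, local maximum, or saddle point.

The mixed partial ∂²F/∂s∂t is 0, so the Hessian at any point is diag(F_ss, F_tt) = diag(6(-2s + 1), 6(2t - 5)).
At (4, 1): H = diag(-42, -18).
Both eigenvalues are negative, so H is negative definite: a local maximum.

local maximum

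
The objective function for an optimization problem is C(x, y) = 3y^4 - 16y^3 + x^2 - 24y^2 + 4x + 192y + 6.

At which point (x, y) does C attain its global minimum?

(-2, -2)

C(x,y) separates as P(x) + Q(y) + 6, so its minimum is min P + min Q + 6.
P'(x) = 2x + 4 vanishes at x ∈ {-2}; Q'(y) = 12(y - 4)(y - 2)(y + 2) vanishes at y ∈ {-2, 2, 4}.
Local minima of P (where P''>0): P(-2)=-4. Local minima of Q: Q(-2)=-304, Q(4)=128.
So the global minimum of C is P(-2) + Q(-2) + 6 = -4 − 304 + 6 = -302, attained at (-2, -2).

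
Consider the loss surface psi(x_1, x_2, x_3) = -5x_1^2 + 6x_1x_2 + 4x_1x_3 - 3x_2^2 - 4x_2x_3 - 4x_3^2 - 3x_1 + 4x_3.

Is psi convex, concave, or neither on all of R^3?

psi is quadratic, so its Hessian is the constant matrix H = [[-10, 6, 4], [6, -6, -4], [4, -4, -8]].
Leading principal minors: -10, 24, -128.
Signs alternate −, +, − ⇒ H ≺ 0 ⇒ concave.

concave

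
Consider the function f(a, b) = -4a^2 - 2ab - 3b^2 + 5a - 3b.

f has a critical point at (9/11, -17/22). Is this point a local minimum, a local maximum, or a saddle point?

local maximum

The Hessian of f is constant: H = [[-8, -2], [-2, -6]].
det(H) = (-8)·(-6) − (-2)² = 44.
det(H) > 0 and tr(H) = -14 < 0, so H is negative definite and the point is a local maximum.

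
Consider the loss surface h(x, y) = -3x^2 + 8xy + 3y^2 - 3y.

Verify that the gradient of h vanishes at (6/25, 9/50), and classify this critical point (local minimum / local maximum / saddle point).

saddle point

∇h = (-6x + 8y, 8x + 6y - 3); substituting (6/25, 9/50) gives ∇h = (0, 0), so (6/25, 9/50) is indeed a critical point.
The Hessian of h is constant: H = [[-6, 8], [8, 6]].
det(H) = (-6)·6 − 8² = -100.
Since det(H) < 0, H is indefinite and the critical point is a saddle point.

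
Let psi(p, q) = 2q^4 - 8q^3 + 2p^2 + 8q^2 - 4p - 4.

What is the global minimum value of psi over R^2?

psi(p,q) separates as A(p) + B(q) − 4, so its minimum is min A + min B − 4.
A'(p) = 4p - 4 vanishes at p ∈ {1}; B'(q) = 8q(q - 2)(q - 1) vanishes at q ∈ {0, 1, 2}.
Local minima of A (where A''>0): A(1)=-2. Local minima of B: B(0)=0, B(2)=0.
So the global minimum of psi is A(1) + B(0) − 4 = -2 + 0 − 4 = -6, attained at (1, 0).

-6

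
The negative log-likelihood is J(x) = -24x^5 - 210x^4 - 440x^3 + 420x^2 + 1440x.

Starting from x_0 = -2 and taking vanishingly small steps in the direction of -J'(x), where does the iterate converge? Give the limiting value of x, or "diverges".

-1

J'(x) = -120(x - 1)(x + 1)(x + 3)(x + 4), so J'(-2) = -720.
Gradient descent moves in the -J' direction, i.e. x is increasing.
The nearest critical point in that direction is x = -1, where J'' = 1440 > 0 (a local minimum). The iterate converges there.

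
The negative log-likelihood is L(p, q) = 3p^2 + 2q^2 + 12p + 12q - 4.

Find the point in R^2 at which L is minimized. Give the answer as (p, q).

L(p,q) separates as A(p) + B(q) − 4, so its minimum is min A + min B − 4.
A'(p) = 6p + 12 vanishes at p ∈ {-2}; B'(q) = 4q + 12 vanishes at q ∈ {-3}.
Local minima of A (where A''>0): A(-2)=-12. Local minima of B: B(-3)=-18.
So the global minimum of L is A(-2) + B(-3) − 4 = -12 − 18 − 4 = -34, attained at (-2, -3).

(-2, -3)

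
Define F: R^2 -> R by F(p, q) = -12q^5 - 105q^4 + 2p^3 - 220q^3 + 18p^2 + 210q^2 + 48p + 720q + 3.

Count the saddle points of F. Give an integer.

4

F separates as a function of p plus a function of q, so ∇F=0 decouples.
∂F/∂p = 6(p + 2)(p + 4) = 0 at p ∈ {-4, -2}; ∂F/∂q = -60(q - 1)(q + 1)(q + 3)(q + 4) = 0 at q ∈ {-4, -3, -1, 1}.
The Hessian is diagonal: diag(F_pp, F_qq). Second derivatives: F_pp(-4)=-12, F_pp(-2)=12; F_qq(-4)=900, F_qq(-3)=-480, F_qq(-1)=720, F_qq(1)=-2400.
Saddle points occur where the two diagonal entries have opposite signs: (-4, -4), (-4, -1), (-2, -3), (-2, 1). Count: 4.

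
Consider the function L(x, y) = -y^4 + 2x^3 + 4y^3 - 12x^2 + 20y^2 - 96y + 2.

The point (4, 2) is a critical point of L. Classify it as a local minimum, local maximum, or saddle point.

The mixed partial ∂²L/∂x∂y is 0, so the Hessian at any point is diag(L_xx, L_yy) = diag(12(x - 2), 4(-3y^2 + 6y + 10)).
At (4, 2): H = diag(24, 40).
Both eigenvalues are positive, so H is positive definite: a local minimum.

local minimum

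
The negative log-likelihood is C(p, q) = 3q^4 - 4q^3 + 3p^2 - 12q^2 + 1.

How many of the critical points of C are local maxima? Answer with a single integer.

C separates as a function of p plus a function of q, so ∇C=0 decouples.
∂C/∂p = 6p = 0 at p ∈ {0}; ∂C/∂q = 12q(q - 2)(q + 1) = 0 at q ∈ {-1, 0, 2}.
The Hessian is diagonal: diag(C_pp, C_qq). Second derivatives: C_pp(0)=6; C_qq(-1)=36, C_qq(0)=-24, C_qq(2)=72.
Local maxima occur where both diagonal entries negative: none. Count: 0.

0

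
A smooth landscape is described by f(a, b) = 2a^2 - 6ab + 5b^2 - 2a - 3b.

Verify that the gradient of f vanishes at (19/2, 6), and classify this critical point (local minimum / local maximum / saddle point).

local minimum

∇f = (4a - 6b - 2, -6a + 10b - 3); substituting (19/2, 6) gives ∇f = (0, 0), so (19/2, 6) is indeed a critical point.
The Hessian of f is constant: H = [[4, -6], [-6, 10]].
det(H) = 4·10 − (-6)² = 4.
det(H) > 0 and tr(H) = 14 > 0, so H is positive definite and the point is a local minimum.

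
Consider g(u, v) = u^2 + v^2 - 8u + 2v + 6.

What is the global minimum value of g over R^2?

g(u,v) separates as P(u) + Q(v) + 6, so its minimum is min P + min Q + 6.
P'(u) = 2u - 8 vanishes at u ∈ {4}; Q'(v) = 2v + 2 vanishes at v ∈ {-1}.
Local minima of P (where P''>0): P(4)=-16. Local minima of Q: Q(-1)=-1.
So the global minimum of g is P(4) + Q(-1) + 6 = -16 − 1 + 6 = -11, attained at (4, -1).

-11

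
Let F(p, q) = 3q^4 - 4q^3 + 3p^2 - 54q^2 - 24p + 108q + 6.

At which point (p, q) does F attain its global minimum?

(4, -3)

F(p,q) separates as A(p) + B(q) + 6, so its minimum is min A + min B + 6.
A'(p) = 6p - 24 vanishes at p ∈ {4}; B'(q) = 12(q - 3)(q - 1)(q + 3) vanishes at q ∈ {-3, 1, 3}.
Local minima of A (where A''>0): A(4)=-48. Local minima of B: B(-3)=-459, B(3)=-27.
So the global minimum of F is A(4) + B(-3) + 6 = -48 − 459 + 6 = -501, attained at (4, -3).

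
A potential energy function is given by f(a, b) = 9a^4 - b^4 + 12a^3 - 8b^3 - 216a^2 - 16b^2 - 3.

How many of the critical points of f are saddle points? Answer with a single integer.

f separates as a function of a plus a function of b, so ∇f=0 decouples.
∂f/∂a = 36a(a - 3)(a + 4) = 0 at a ∈ {-4, 0, 3}; ∂f/∂b = -4b(b + 2)(b + 4) = 0 at b ∈ {-4, -2, 0}.
The Hessian is diagonal: diag(f_aa, f_bb). Second derivatives: f_aa(-4)=1008, f_aa(0)=-432, f_aa(3)=756; f_bb(-4)=-32, f_bb(-2)=16, f_bb(0)=-32.
Saddle points occur where the two diagonal entries have opposite signs: (-4, -4), (-4, 0), (0, -2), (3, -4), (3, 0). Count: 5.

5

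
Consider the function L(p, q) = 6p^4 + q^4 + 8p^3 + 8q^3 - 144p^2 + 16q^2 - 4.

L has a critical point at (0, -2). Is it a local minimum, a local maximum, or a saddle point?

local maximum

The mixed partial ∂²L/∂p∂q is 0, so the Hessian at any point is diag(L_pp, L_qq) = diag(24(3p^2 + 2p - 12), 4(3q^2 + 12q + 8)).
At (0, -2): H = diag(-288, -16).
Both eigenvalues are negative, so H is negative definite: a local maximum.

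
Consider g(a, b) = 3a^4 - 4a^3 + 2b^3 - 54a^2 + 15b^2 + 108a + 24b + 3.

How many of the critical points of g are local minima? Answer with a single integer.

2

g separates as a function of a plus a function of b, so ∇g=0 decouples.
∂g/∂a = 12(a - 3)(a - 1)(a + 3) = 0 at a ∈ {-3, 1, 3}; ∂g/∂b = 6(b + 1)(b + 4) = 0 at b ∈ {-4, -1}.
The Hessian is diagonal: diag(g_aa, g_bb). Second derivatives: g_aa(-3)=288, g_aa(1)=-96, g_aa(3)=144; g_bb(-4)=-18, g_bb(-1)=18.
Local minima occur where both diagonal entries positive: (-3, -1), (3, -1). Count: 2.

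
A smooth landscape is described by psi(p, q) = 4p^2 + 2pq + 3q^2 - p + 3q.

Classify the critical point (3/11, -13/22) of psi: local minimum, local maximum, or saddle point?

local minimum

The Hessian of psi is constant: H = [[8, 2], [2, 6]].
det(H) = 8·6 − 2² = 44.
det(H) > 0 and tr(H) = 14 > 0, so H is positive definite and the point is a local minimum.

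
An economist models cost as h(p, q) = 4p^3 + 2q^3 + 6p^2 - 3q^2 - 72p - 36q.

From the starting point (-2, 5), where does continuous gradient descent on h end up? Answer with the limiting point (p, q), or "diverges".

h is separable, so gradient descent decouples: p follows -∂h/∂p, q follows -∂h/∂q.
∂h/∂p = 12(p - 2)(p + 3); at p=-2 this is -48, so p increases.
∂h/∂q = 6(q - 3)(q + 2); at q=5 this is 84, so q decreases.
p converges to its nearest critical value 2 (a local min of the p-part); q converges to 3. The iterate converges to (2, 3).

(2, 3)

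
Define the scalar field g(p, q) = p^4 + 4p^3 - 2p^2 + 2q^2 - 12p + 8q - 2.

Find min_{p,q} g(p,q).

-19

g(p,q) separates as A(p) + B(q) − 2, so its minimum is min A + min B − 2.
A'(p) = 4(p - 1)(p + 1)(p + 3) vanishes at p ∈ {-3, -1, 1}; B'(q) = 4q + 8 vanishes at q ∈ {-2}.
Local minima of A (where A''>0): A(-3)=-9, A(1)=-9. Local minima of B: B(-2)=-8.
So the global minimum of g is A(-3) + B(-2) − 2 = -9 − 8 − 2 = -19, attained at (-3, -2).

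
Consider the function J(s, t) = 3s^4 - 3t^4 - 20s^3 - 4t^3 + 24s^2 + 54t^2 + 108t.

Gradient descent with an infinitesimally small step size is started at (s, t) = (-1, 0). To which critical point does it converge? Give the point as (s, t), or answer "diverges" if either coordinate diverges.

(0, -1)

J is separable, so gradient descent decouples: s follows -∂J/∂s, t follows -∂J/∂t.
∂J/∂s = 12s(s - 4)(s - 1); at s=-1 this is -120, so s increases.
∂J/∂t = -12(t - 3)(t + 1)(t + 3); at t=0 this is 108, so t decreases.
s converges to its nearest critical value 0 (a local min of the s-part); t converges to -1. The iterate converges to (0, -1).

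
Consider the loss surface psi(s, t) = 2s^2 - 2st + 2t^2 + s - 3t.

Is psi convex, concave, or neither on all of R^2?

psi is quadratic, so its Hessian is the constant matrix H = [[4, -2], [-2, 4]].
det(H) = 12, tr(H) = 8.
det(H) > 0 and tr(H) > 0, so H is positive definite everywhere: convex.

convex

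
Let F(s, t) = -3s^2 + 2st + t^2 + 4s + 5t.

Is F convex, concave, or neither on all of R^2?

neither

F is quadratic, so its Hessian is the constant matrix H = [[-6, 2], [2, 2]].
det(H) = -16, tr(H) = -4.
det(H) < 0, so H is indefinite: neither convex nor concave.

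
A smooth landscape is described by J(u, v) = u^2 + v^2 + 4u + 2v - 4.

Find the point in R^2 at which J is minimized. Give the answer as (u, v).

J(u,v) separates as P(u) + Q(v) − 4, so its minimum is min P + min Q − 4.
P'(u) = 2u + 4 vanishes at u ∈ {-2}; Q'(v) = 2v + 2 vanishes at v ∈ {-1}.
Local minima of P (where P''>0): P(-2)=-4. Local minima of Q: Q(-1)=-1.
So the global minimum of J is P(-2) + Q(-1) − 4 = -4 − 1 − 4 = -9, attained at (-2, -1).

(-2, -1)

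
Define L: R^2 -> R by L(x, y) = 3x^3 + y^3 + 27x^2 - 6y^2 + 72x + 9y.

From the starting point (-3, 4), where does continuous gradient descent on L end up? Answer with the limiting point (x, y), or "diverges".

L is separable, so gradient descent decouples: x follows -∂L/∂x, y follows -∂L/∂y.
∂L/∂x = 9(x + 2)(x + 4); at x=-3 this is -9, so x increases.
∂L/∂y = 3(y - 3)(y - 1); at y=4 this is 9, so y decreases.
x converges to its nearest critical value -2 (a local min of the x-part); y converges to 3. The iterate converges to (-2, 3).

(-2, 3)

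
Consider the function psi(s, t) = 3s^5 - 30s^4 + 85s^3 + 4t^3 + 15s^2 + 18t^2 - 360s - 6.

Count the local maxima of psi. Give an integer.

2

psi separates as a function of s plus a function of t, so ∇psi=0 decouples.
∂psi/∂s = 15(s - 4)(s - 3)(s - 2)(s + 1) = 0 at s ∈ {-1, 2, 3, 4}; ∂psi/∂t = 12t(t + 3) = 0 at t ∈ {-3, 0}.
The Hessian is diagonal: diag(psi_ss, psi_tt). Second derivatives: psi_ss(-1)=-900, psi_ss(2)=90, psi_ss(3)=-60, psi_ss(4)=150; psi_tt(-3)=-36, psi_tt(0)=36.
Local maxima occur where both diagonal entries negative: (-1, -3), (3, -3). Count: 2.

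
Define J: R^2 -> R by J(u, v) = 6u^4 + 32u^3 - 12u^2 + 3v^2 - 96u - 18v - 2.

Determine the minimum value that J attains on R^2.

J(u,v) separates as P(u) + Q(v) − 2, so its minimum is min P + min Q − 2.
P'(u) = 24(u - 1)(u + 1)(u + 4) vanishes at u ∈ {-4, -1, 1}; Q'(v) = 6v - 18 vanishes at v ∈ {3}.
Local minima of P (where P''>0): P(-4)=-320, P(1)=-70. Local minima of Q: Q(3)=-27.
So the global minimum of J is P(-4) + Q(3) − 2 = -320 − 27 − 2 = -349, attained at (-4, 3).

-349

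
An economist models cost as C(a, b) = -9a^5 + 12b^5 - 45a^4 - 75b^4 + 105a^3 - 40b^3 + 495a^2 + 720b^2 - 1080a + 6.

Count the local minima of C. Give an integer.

C separates as a function of a plus a function of b, so ∇C=0 decouples.
∂C/∂a = -45(a - 2)(a - 1)(a + 3)(a + 4) = 0 at a ∈ {-4, -3, 1, 2}; ∂C/∂b = 60b(b - 4)(b - 3)(b + 2) = 0 at b ∈ {-2, 0, 3, 4}.
The Hessian is diagonal: diag(C_aa, C_bb). Second derivatives: C_aa(-4)=1350, C_aa(-3)=-900, C_aa(1)=900, C_aa(2)=-1350; C_bb(-2)=-3600, C_bb(0)=1440, C_bb(3)=-900, C_bb(4)=1440.
Local minima occur where both diagonal entries positive: (-4, 0), (-4, 4), (1, 0), (1, 4). Count: 4.

4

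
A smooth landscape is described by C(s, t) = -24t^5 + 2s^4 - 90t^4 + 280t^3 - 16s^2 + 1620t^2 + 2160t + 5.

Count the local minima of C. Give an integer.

C separates as a function of s plus a function of t, so ∇C=0 decouples.
∂C/∂s = 8s(s - 2)(s + 2) = 0 at s ∈ {-2, 0, 2}; ∂C/∂t = -120(t - 3)(t + 1)(t + 2)(t + 3) = 0 at t ∈ {-3, -2, -1, 3}.
The Hessian is diagonal: diag(C_ss, C_tt). Second derivatives: C_ss(-2)=64, C_ss(0)=-32, C_ss(2)=64; C_tt(-3)=1440, C_tt(-2)=-600, C_tt(-1)=960, C_tt(3)=-14400.
Local minima occur where both diagonal entries positive: (-2, -3), (-2, -1), (2, -3), (2, -1). Count: 4.

4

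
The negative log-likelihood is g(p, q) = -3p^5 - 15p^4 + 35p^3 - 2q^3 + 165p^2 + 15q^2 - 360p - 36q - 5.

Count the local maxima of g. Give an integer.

g separates as a function of p plus a function of q, so ∇g=0 decouples.
∂g/∂p = -15(p - 2)(p - 1)(p + 3)(p + 4) = 0 at p ∈ {-4, -3, 1, 2}; ∂g/∂q = -6(q - 3)(q - 2) = 0 at q ∈ {2, 3}.
The Hessian is diagonal: diag(g_pp, g_qq). Second derivatives: g_pp(-4)=450, g_pp(-3)=-300, g_pp(1)=300, g_pp(2)=-450; g_qq(2)=6, g_qq(3)=-6.
Local maxima occur where both diagonal entries negative: (-3, 3), (2, 3). Count: 2.

2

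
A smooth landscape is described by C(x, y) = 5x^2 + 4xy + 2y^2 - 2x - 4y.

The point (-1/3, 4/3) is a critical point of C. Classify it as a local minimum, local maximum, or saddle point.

The Hessian of C is constant: H = [[10, 4], [4, 4]].
det(H) = 10·4 − 4² = 24.
det(H) > 0 and tr(H) = 14 > 0, so H is positive definite and the point is a local minimum.

local minimum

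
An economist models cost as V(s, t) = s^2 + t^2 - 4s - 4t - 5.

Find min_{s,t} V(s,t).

V(s,t) separates as P(s) + Q(t) − 5, so its minimum is min P + min Q − 5.
P'(s) = 2s - 4 vanishes at s ∈ {2}; Q'(t) = 2(t - 2) vanishes at t ∈ {2}.
Local minima of P (where P''>0): P(2)=-4. Local minima of Q: Q(2)=-4.
So the global minimum of V is P(2) + Q(2) − 5 = -4 − 4 − 5 = -13, attained at (2, 2).

-13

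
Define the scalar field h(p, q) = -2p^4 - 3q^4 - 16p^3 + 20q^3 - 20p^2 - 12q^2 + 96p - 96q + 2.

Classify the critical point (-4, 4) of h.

The mixed partial ∂²h/∂p∂q is 0, so the Hessian at any point is diag(h_pp, h_qq) = diag(-8(3p^2 + 12p + 5), 12(-3q^2 + 10q - 2)).
At (-4, 4): H = diag(-40, -120).
Both eigenvalues are negative, so H is negative definite: a local maximum.

local maximum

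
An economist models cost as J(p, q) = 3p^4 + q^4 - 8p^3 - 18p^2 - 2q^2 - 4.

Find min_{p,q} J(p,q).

-140

J(p,q) separates as A(p) + B(q) − 4, so its minimum is min A + min B − 4.
A'(p) = 12p(p - 3)(p + 1) vanishes at p ∈ {-1, 0, 3}; B'(q) = 4q(q - 1)(q + 1) vanishes at q ∈ {-1, 0, 1}.
Local minima of A (where A''>0): A(-1)=-7, A(3)=-135. Local minima of B: B(-1)=-1, B(1)=-1.
So the global minimum of J is A(3) + B(-1) − 4 = -135 − 1 − 4 = -140, attained at (3, -1).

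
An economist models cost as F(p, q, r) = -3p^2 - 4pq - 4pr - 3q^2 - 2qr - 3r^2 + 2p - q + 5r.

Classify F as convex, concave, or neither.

concave

F is quadratic, so its Hessian is the constant matrix H = [[-6, -4, -4], [-4, -6, -2], [-4, -2, -6]].
Leading principal minors: -6, 20, -64.
Signs alternate −, +, − ⇒ H ≺ 0 ⇒ concave.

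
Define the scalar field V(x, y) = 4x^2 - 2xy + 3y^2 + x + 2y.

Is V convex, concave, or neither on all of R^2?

convex

V is quadratic, so its Hessian is the constant matrix H = [[8, -2], [-2, 6]].
det(H) = 44, tr(H) = 14.
det(H) > 0 and tr(H) > 0, so H is positive definite everywhere: convex.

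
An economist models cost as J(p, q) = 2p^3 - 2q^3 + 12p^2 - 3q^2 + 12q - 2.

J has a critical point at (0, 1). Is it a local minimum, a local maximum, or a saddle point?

The mixed partial ∂²J/∂p∂q is 0, so the Hessian at any point is diag(J_pp, J_qq) = diag(12(p + 2), -6(2q + 1)).
At (0, 1): H = diag(24, -18).
The eigenvalues have opposite signs, so H is indefinite: a saddle point.

saddle point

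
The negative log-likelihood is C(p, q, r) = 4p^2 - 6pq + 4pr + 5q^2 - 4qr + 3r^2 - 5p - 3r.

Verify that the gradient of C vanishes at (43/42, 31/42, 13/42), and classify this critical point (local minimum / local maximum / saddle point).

local minimum

∇C = (8p - 6q + 4r - 5, -6p + 10q - 4r, 4p - 4q + 6r - 3); substituting (43/42, 31/42, 13/42) gives ∇C = (0, 0, 0), so (43/42, 31/42, 13/42) is indeed a critical point.
The Hessian is constant: H = [[8, -6, 4], [-6, 10, -4], [4, -4, 6]].
Leading principal minors: Δ₁ = 8, Δ₂ = 44, Δ₃ = 168.
All leading minors are positive, so H is positive definite: a local minimum.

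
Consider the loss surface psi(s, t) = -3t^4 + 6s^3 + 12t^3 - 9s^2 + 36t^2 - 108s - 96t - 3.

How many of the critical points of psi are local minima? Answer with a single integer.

1

psi separates as a function of s plus a function of t, so ∇psi=0 decouples.
∂psi/∂s = 18(s - 3)(s + 2) = 0 at s ∈ {-2, 3}; ∂psi/∂t = -12(t - 4)(t - 1)(t + 2) = 0 at t ∈ {-2, 1, 4}.
The Hessian is diagonal: diag(psi_ss, psi_tt). Second derivatives: psi_ss(-2)=-90, psi_ss(3)=90; psi_tt(-2)=-216, psi_tt(1)=108, psi_tt(4)=-216.
Local minima occur where both diagonal entries positive: (3, 1). Count: 1.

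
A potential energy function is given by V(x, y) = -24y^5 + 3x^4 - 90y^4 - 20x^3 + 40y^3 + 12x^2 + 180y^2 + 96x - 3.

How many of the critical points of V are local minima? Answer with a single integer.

V separates as a function of x plus a function of y, so ∇V=0 decouples.
∂V/∂x = 12(x - 4)(x - 2)(x + 1) = 0 at x ∈ {-1, 2, 4}; ∂V/∂y = -120y(y - 1)(y + 1)(y + 3) = 0 at y ∈ {-3, -1, 0, 1}.
The Hessian is diagonal: diag(V_xx, V_yy). Second derivatives: V_xx(-1)=180, V_xx(2)=-72, V_xx(4)=120; V_yy(-3)=2880, V_yy(-1)=-480, V_yy(0)=360, V_yy(1)=-960.
Local minima occur where both diagonal entries positive: (-1, -3), (-1, 0), (4, -3), (4, 0). Count: 4.

4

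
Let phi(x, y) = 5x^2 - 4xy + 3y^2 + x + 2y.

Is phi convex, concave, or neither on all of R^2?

phi is quadratic, so its Hessian is the constant matrix H = [[10, -4], [-4, 6]].
det(H) = 44, tr(H) = 16.
det(H) > 0 and tr(H) > 0, so H is positive definite everywhere: convex.

convex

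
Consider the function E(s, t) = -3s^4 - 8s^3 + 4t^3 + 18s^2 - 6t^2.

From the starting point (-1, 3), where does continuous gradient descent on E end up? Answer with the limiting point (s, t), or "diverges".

(0, 1)

E is separable, so gradient descent decouples: s follows -∂E/∂s, t follows -∂E/∂t.
∂E/∂s = -12s(s - 1)(s + 3); at s=-1 this is -48, so s increases.
∂E/∂t = 12t(t - 1); at t=3 this is 72, so t decreases.
s converges to its nearest critical value 0 (a local min of the s-part); t converges to 1. The iterate converges to (0, 1).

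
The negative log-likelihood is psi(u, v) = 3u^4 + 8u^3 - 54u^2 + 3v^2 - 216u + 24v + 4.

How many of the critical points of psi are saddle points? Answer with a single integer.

1

psi separates as a function of u plus a function of v, so ∇psi=0 decouples.
∂psi/∂u = 12(u - 3)(u + 2)(u + 3) = 0 at u ∈ {-3, -2, 3}; ∂psi/∂v = 6(v + 4) = 0 at v ∈ {-4}.
The Hessian is diagonal: diag(psi_uu, psi_vv). Second derivatives: psi_uu(-3)=72, psi_uu(-2)=-60, psi_uu(3)=360; psi_vv(-4)=6.
Saddle points occur where the two diagonal entries have opposite signs: (-2, -4). Count: 1.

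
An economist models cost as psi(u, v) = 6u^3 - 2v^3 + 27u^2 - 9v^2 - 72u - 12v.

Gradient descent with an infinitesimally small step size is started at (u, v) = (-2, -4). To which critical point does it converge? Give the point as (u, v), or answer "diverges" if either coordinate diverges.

psi is separable, so gradient descent decouples: u follows -∂psi/∂u, v follows -∂psi/∂v.
∂psi/∂u = 18(u - 1)(u + 4); at u=-2 this is -108, so u increases.
∂psi/∂v = -6(v + 1)(v + 2); at v=-4 this is -36, so v increases.
u converges to its nearest critical value 1 (a local min of the u-part); v converges to -2. The iterate converges to (1, -2).

(1, -2)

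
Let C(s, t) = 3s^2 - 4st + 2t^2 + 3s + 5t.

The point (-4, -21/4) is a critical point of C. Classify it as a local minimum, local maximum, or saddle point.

local minimum

The Hessian of C is constant: H = [[6, -4], [-4, 4]].
det(H) = 6·4 − (-4)² = 8.
det(H) > 0 and tr(H) = 10 > 0, so H is positive definite and the point is a local minimum.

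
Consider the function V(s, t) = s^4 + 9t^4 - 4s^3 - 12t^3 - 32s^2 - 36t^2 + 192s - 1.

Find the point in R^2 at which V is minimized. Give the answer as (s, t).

V(s,t) separates as P(s) + Q(t) − 1, so its minimum is min P + min Q − 1.
P'(s) = 4(s - 4)(s - 3)(s + 4) vanishes at s ∈ {-4, 3, 4}; Q'(t) = 36t(t - 2)(t + 1) vanishes at t ∈ {-1, 0, 2}.
Local minima of P (where P''>0): P(-4)=-768, P(4)=256. Local minima of Q: Q(-1)=-15, Q(2)=-96.
So the global minimum of V is P(-4) + Q(2) − 1 = -768 − 96 − 1 = -865, attained at (-4, 2).

(-4, 2)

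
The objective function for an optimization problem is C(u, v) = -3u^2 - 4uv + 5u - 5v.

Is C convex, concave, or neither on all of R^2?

neither

C is quadratic, so its Hessian is the constant matrix H = [[-6, -4], [-4, 0]].
det(H) = -16, tr(H) = -6.
det(H) < 0, so H is indefinite: neither convex nor concave.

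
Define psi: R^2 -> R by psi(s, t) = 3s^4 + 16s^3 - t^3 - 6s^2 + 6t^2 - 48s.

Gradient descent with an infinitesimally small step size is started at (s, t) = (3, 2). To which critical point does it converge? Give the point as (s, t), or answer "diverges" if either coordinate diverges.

(1, 0)

psi is separable, so gradient descent decouples: s follows -∂psi/∂s, t follows -∂psi/∂t.
∂psi/∂s = 12(s - 1)(s + 1)(s + 4); at s=3 this is 672, so s decreases.
∂psi/∂t = -3t(t - 4); at t=2 this is 12, so t decreases.
s converges to its nearest critical value 1 (a local min of the s-part); t converges to 0. The iterate converges to (1, 0).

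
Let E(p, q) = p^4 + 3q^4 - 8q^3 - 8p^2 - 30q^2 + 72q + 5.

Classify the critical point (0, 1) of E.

local maximum

The mixed partial ∂²E/∂p∂q is 0, so the Hessian at any point is diag(E_pp, E_qq) = diag(4(3p^2 - 4), 12(3q^2 - 4q - 5)).
At (0, 1): H = diag(-16, -72).
Both eigenvalues are negative, so H is negative definite: a local maximum.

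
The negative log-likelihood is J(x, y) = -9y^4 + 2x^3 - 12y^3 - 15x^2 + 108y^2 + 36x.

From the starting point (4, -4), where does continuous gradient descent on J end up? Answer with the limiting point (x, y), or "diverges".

J is separable, so gradient descent decouples: x follows -∂J/∂x, y follows -∂J/∂y.
∂J/∂x = 6(x - 3)(x - 2); at x=4 this is 12, so x decreases.
∂J/∂y = -36y(y - 2)(y + 3); at y=-4 this is 864, so y decreases.
The y-coordinate has no critical point in that direction and runs off to infinity.

diverges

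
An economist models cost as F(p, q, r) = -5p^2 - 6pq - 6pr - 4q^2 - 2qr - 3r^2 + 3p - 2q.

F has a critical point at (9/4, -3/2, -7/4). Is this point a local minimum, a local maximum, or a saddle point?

local maximum

The Hessian is constant: H = [[-10, -6, -6], [-6, -8, -2], [-6, -2, -6]].
Leading principal minors: Δ₁ = -10, Δ₂ = 44, Δ₃ = -80.
The minors alternate sign starting negative (−, +, −), so H is negative definite: a local maximum.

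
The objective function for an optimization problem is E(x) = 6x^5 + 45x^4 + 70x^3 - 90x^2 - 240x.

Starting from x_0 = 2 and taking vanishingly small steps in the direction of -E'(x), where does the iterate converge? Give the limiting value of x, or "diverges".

1

E'(x) = 30(x - 1)(x + 1)(x + 2)(x + 4), so E'(2) = 2160.
Gradient descent moves in the -E' direction, i.e. x is decreasing.
The nearest critical point in that direction is x = 1, where E'' = 900 > 0 (a local minimum). The iterate converges there.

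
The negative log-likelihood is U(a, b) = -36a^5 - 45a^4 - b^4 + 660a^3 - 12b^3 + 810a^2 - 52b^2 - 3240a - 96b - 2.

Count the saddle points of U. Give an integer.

6

U separates as a function of a plus a function of b, so ∇U=0 decouples.
∂U/∂a = -180(a - 3)(a - 1)(a + 2)(a + 3) = 0 at a ∈ {-3, -2, 1, 3}; ∂U/∂b = -4(b + 2)(b + 3)(b + 4) = 0 at b ∈ {-4, -3, -2}.
The Hessian is diagonal: diag(U_aa, U_bb). Second derivatives: U_aa(-3)=4320, U_aa(-2)=-2700, U_aa(1)=4320, U_aa(3)=-10800; U_bb(-4)=-8, U_bb(-3)=4, U_bb(-2)=-8.
Saddle points occur where the two diagonal entries have opposite signs: (-3, -4), (-3, -2), (-2, -3), (1, -4), (1, -2), (3, -3). Count: 6.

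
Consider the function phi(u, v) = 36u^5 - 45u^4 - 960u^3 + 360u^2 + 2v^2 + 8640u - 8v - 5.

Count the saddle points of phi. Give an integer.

2

phi separates as a function of u plus a function of v, so ∇phi=0 decouples.
∂phi/∂u = 180(u - 4)(u - 2)(u + 2)(u + 3) = 0 at u ∈ {-3, -2, 2, 4}; ∂phi/∂v = 4(v - 2) = 0 at v ∈ {2}.
The Hessian is diagonal: diag(phi_uu, phi_vv). Second derivatives: phi_uu(-3)=-6300, phi_uu(-2)=4320, phi_uu(2)=-7200, phi_uu(4)=15120; phi_vv(2)=4.
Saddle points occur where the two diagonal entries have opposite signs: (-3, 2), (2, 2). Count: 2.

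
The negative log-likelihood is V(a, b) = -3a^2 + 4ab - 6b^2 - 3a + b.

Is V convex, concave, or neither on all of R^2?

V is quadratic, so its Hessian is the constant matrix H = [[-6, 4], [4, -12]].
det(H) = 56, tr(H) = -18.
det(H) > 0 and tr(H) < 0, so H is negative definite everywhere: concave.

concave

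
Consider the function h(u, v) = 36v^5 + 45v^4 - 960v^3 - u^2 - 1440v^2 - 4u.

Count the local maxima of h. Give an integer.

h separates as a function of u plus a function of v, so ∇h=0 decouples.
∂h/∂u = -2(u + 2) = 0 at u ∈ {-2}; ∂h/∂v = 180v(v - 4)(v + 1)(v + 4) = 0 at v ∈ {-4, -1, 0, 4}.
The Hessian is diagonal: diag(h_uu, h_vv). Second derivatives: h_uu(-2)=-2; h_vv(-4)=-17280, h_vv(-1)=2700, h_vv(0)=-2880, h_vv(4)=28800.
Local maxima occur where both diagonal entries negative: (-2, -4), (-2, 0). Count: 2.

2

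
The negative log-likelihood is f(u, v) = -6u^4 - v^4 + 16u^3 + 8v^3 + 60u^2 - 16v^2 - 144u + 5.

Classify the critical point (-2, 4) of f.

local maximum

The mixed partial ∂²f/∂u∂v is 0, so the Hessian at any point is diag(f_uu, f_vv) = diag(24(-3u^2 + 4u + 5), 4(-3v^2 + 12v - 8)).
At (-2, 4): H = diag(-360, -32).
Both eigenvalues are negative, so H is negative definite: a local maximum.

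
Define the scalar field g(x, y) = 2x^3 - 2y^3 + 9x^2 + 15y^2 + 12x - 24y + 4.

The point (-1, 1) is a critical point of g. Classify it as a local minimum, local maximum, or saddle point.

local minimum

The mixed partial ∂²g/∂x∂y is 0, so the Hessian at any point is diag(g_xx, g_yy) = diag(6(2x + 3), 6(-2y + 5)).
At (-1, 1): H = diag(6, 18).
Both eigenvalues are positive, so H is positive definite: a local minimum.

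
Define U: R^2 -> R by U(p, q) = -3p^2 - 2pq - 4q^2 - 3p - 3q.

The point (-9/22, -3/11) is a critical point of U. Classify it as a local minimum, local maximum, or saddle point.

local maximum

The Hessian of U is constant: H = [[-6, -2], [-2, -8]].
det(H) = (-6)·(-8) − (-2)² = 44.
det(H) > 0 and tr(H) = -14 < 0, so H is negative definite and the point is a local maximum.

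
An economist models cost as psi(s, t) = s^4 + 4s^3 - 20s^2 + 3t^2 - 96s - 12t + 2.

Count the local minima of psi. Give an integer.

2

psi separates as a function of s plus a function of t, so ∇psi=0 decouples.
∂psi/∂s = 4(s - 3)(s + 2)(s + 4) = 0 at s ∈ {-4, -2, 3}; ∂psi/∂t = 6(t - 2) = 0 at t ∈ {2}.
The Hessian is diagonal: diag(psi_ss, psi_tt). Second derivatives: psi_ss(-4)=56, psi_ss(-2)=-40, psi_ss(3)=140; psi_tt(2)=6.
Local minima occur where both diagonal entries positive: (-4, 2), (3, 2). Count: 2.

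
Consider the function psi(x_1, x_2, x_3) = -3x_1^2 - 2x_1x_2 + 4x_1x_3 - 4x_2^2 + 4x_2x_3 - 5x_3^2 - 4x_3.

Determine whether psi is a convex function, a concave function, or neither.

psi is quadratic, so its Hessian is the constant matrix H = [[-6, -2, 4], [-2, -8, 4], [4, 4, -10]].
Leading principal minors: -6, 44, -280.
Signs alternate −, +, − ⇒ H ≺ 0 ⇒ concave.

concave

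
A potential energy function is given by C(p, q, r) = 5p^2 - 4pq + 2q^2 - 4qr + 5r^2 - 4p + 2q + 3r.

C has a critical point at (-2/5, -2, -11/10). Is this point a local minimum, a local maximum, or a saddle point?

local minimum

The Hessian is constant: H = [[10, -4, 0], [-4, 4, -4], [0, -4, 10]].
Leading principal minors: Δ₁ = 10, Δ₂ = 24, Δ₃ = 80.
All leading minors are positive, so H is positive definite: a local minimum.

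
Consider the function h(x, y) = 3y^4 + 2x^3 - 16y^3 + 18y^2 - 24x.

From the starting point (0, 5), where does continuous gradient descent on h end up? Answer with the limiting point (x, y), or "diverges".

h is separable, so gradient descent decouples: x follows -∂h/∂x, y follows -∂h/∂y.
∂h/∂x = 6(x - 2)(x + 2); at x=0 this is -24, so x increases.
∂h/∂y = 12y(y - 3)(y - 1); at y=5 this is 480, so y decreases.
x converges to its nearest critical value 2 (a local min of the x-part); y converges to 3. The iterate converges to (2, 3).

(2, 3)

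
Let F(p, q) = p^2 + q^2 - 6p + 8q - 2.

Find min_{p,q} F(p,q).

-27

F(p,q) separates as A(p) + B(q) − 2, so its minimum is min A + min B − 2.
A'(p) = 2p - 6 vanishes at p ∈ {3}; B'(q) = 2q + 8 vanishes at q ∈ {-4}.
Local minima of A (where A''>0): A(3)=-9. Local minima of B: B(-4)=-16.
So the global minimum of F is A(3) + B(-4) − 2 = -9 − 16 − 2 = -27, attained at (3, -4).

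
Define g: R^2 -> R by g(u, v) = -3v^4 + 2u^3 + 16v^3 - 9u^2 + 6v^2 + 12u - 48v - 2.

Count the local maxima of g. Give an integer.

g separates as a function of u plus a function of v, so ∇g=0 decouples.
∂g/∂u = 6(u - 2)(u - 1) = 0 at u ∈ {1, 2}; ∂g/∂v = -12(v - 4)(v - 1)(v + 1) = 0 at v ∈ {-1, 1, 4}.
The Hessian is diagonal: diag(g_uu, g_vv). Second derivatives: g_uu(1)=-6, g_uu(2)=6; g_vv(-1)=-120, g_vv(1)=72, g_vv(4)=-180.
Local maxima occur where both diagonal entries negative: (1, -1), (1, 4). Count: 2.

2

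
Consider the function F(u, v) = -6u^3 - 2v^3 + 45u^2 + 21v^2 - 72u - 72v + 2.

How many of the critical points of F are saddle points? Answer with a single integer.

F separates as a function of u plus a function of v, so ∇F=0 decouples.
∂F/∂u = -18(u - 4)(u - 1) = 0 at u ∈ {1, 4}; ∂F/∂v = -6(v - 4)(v - 3) = 0 at v ∈ {3, 4}.
The Hessian is diagonal: diag(F_uu, F_vv). Second derivatives: F_uu(1)=54, F_uu(4)=-54; F_vv(3)=6, F_vv(4)=-6.
Saddle points occur where the two diagonal entries have opposite signs: (1, 4), (4, 3). Count: 2.

2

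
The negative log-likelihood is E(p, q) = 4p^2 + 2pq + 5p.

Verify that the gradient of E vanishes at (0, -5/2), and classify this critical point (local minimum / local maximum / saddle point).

∇E = (8p + 2q + 5, 2p); substituting (0, -5/2) gives ∇E = (0, 0), so (0, -5/2) is indeed a critical point.
The Hessian of E is constant: H = [[8, 2], [2, 0]].
det(H) = 8·0 − 2² = -4.
Since det(H) < 0, H is indefinite and the critical point is a saddle point.

saddle point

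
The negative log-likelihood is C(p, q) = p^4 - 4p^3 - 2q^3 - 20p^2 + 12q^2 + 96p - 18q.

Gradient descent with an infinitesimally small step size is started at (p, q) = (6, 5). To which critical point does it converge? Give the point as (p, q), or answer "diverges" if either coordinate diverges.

diverges

C is separable, so gradient descent decouples: p follows -∂C/∂p, q follows -∂C/∂q.
∂C/∂p = 4(p - 4)(p - 2)(p + 3); at p=6 this is 288, so p decreases.
∂C/∂q = -6(q - 3)(q - 1); at q=5 this is -48, so q increases.
The q-coordinate has no critical point in that direction and runs off to infinity.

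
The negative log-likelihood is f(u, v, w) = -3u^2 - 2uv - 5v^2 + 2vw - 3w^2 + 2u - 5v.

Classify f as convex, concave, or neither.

f is quadratic, so its Hessian is the constant matrix H = [[-6, -2, 0], [-2, -10, 2], [0, 2, -6]].
Leading principal minors: -6, 56, -312.
Signs alternate −, +, − ⇒ H ≺ 0 ⇒ concave.

concave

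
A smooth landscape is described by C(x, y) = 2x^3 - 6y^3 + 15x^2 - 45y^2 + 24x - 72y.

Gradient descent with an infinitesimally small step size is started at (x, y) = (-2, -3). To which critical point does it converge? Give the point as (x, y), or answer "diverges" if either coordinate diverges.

C is separable, so gradient descent decouples: x follows -∂C/∂x, y follows -∂C/∂y.
∂C/∂x = 6(x + 1)(x + 4); at x=-2 this is -12, so x increases.
∂C/∂y = -18(y + 1)(y + 4); at y=-3 this is 36, so y decreases.
x converges to its nearest critical value -1 (a local min of the x-part); y converges to -4. The iterate converges to (-1, -4).

(-1, -4)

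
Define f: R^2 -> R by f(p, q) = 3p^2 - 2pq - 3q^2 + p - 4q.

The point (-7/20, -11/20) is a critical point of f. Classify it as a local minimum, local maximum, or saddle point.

The Hessian of f is constant: H = [[6, -2], [-2, -6]].
det(H) = 6·(-6) − (-2)² = -40.
Since det(H) < 0, H is indefinite and the critical point is a saddle point.

saddle point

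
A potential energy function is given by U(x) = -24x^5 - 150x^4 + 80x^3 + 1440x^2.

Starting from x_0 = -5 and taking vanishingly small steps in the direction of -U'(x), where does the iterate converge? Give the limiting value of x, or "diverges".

-4

U'(x) = -120x(x - 2)(x + 3)(x + 4), so U'(-5) = -8400.
Gradient descent moves in the -U' direction, i.e. x is increasing.
The nearest critical point in that direction is x = -4, where U'' = 2880 > 0 (a local minimum). The iterate converges there.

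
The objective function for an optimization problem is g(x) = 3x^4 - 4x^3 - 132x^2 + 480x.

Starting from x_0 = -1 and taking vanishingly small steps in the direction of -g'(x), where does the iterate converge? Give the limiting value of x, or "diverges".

g'(x) = 12(x - 4)(x - 2)(x + 5), so g'(-1) = 720.
Gradient descent moves in the -g' direction, i.e. x is decreasing.
The nearest critical point in that direction is x = -5, where g'' = 756 > 0 (a local minimum). The iterate converges there.

-5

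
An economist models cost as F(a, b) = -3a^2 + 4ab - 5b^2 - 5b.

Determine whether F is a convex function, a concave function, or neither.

concave

F is quadratic, so its Hessian is the constant matrix H = [[-6, 4], [4, -10]].
det(H) = 44, tr(H) = -16.
det(H) > 0 and tr(H) < 0, so H is negative definite everywhere: concave.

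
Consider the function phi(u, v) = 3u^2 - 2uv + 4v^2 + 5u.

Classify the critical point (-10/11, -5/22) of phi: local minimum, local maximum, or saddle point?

local minimum

The Hessian of phi is constant: H = [[6, -2], [-2, 8]].
det(H) = 6·8 − (-2)² = 44.
det(H) > 0 and tr(H) = 14 > 0, so H is positive definite and the point is a local minimum.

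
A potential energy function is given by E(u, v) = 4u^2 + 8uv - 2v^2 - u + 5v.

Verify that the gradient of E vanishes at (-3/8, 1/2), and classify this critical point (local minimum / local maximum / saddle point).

saddle point

∇E = (8u + 8v - 1, 8u - 4v + 5); substituting (-3/8, 1/2) gives ∇E = (0, 0), so (-3/8, 1/2) is indeed a critical point.
The Hessian of E is constant: H = [[8, 8], [8, -4]].
det(H) = 8·(-4) − 8² = -96.
Since det(H) < 0, H is indefinite and the critical point is a saddle point.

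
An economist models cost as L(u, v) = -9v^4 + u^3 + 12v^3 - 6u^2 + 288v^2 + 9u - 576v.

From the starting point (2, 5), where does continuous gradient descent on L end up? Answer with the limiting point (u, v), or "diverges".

diverges

L is separable, so gradient descent decouples: u follows -∂L/∂u, v follows -∂L/∂v.
∂L/∂u = 3(u - 3)(u - 1); at u=2 this is -3, so u increases.
∂L/∂v = -36(v - 4)(v - 1)(v + 4); at v=5 this is -1296, so v increases.
The v-coordinate has no critical point in that direction and runs off to infinity.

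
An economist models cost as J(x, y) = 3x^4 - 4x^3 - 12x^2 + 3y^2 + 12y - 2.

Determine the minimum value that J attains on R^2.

-46

J(x,y) separates as P(x) + Q(y) − 2, so its minimum is min P + min Q − 2.
P'(x) = 12x(x - 2)(x + 1) vanishes at x ∈ {-1, 0, 2}; Q'(y) = 6y + 12 vanishes at y ∈ {-2}.
Local minima of P (where P''>0): P(-1)=-5, P(2)=-32. Local minima of Q: Q(-2)=-12.
So the global minimum of J is P(2) + Q(-2) − 2 = -32 − 12 − 2 = -46, attained at (2, -2).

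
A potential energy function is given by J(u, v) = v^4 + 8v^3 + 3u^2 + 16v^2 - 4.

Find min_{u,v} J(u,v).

J(u,v) separates as P(u) + Q(v) − 4, so its minimum is min P + min Q − 4.
P'(u) = 6u vanishes at u ∈ {0}; Q'(v) = 4v(v + 2)(v + 4) vanishes at v ∈ {-4, -2, 0}.
Local minima of P (where P''>0): P(0)=0. Local minima of Q: Q(-4)=0, Q(0)=0.
So the global minimum of J is P(0) + Q(-4) − 4 = 0 + 0 − 4 = -4, attained at (0, -4).

-4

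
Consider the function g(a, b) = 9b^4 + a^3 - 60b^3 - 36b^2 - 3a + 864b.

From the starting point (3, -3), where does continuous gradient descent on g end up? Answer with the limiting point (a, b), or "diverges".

(1, -2)

g is separable, so gradient descent decouples: a follows -∂g/∂a, b follows -∂g/∂b.
∂g/∂a = 3(a - 1)(a + 1); at a=3 this is 24, so a decreases.
∂g/∂b = 36(b - 4)(b - 3)(b + 2); at b=-3 this is -1512, so b increases.
a converges to its nearest critical value 1 (a local min of the a-part); b converges to -2. The iterate converges to (1, -2).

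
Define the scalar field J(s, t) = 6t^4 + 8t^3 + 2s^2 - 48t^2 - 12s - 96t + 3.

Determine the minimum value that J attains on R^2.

J(s,t) separates as P(s) + Q(t) + 3, so its minimum is min P + min Q + 3.
P'(s) = 4s - 12 vanishes at s ∈ {3}; Q'(t) = 24(t - 2)(t + 1)(t + 2) vanishes at t ∈ {-2, -1, 2}.
Local minima of P (where P''>0): P(3)=-18. Local minima of Q: Q(-2)=32, Q(2)=-224.
So the global minimum of J is P(3) + Q(2) + 3 = -18 − 224 + 3 = -239, attained at (3, 2).

-239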